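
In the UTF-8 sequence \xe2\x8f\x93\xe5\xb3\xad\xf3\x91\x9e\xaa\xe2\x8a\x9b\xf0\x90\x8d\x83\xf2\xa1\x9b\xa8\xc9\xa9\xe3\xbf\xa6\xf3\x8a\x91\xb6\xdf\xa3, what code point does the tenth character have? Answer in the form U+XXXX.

U+07E3

Offset 0: leading byte 0xE2 = 11100010 → 3-byte char #1 = E2 8F 93.
Offset 3: leading byte 0xE5 = 11100101 → 3-byte char #2 = E5 B3 AD.
Offset 6: leading byte 0xF3 = 11110011 → 4-byte char #3 = F3 91 9E AA.
Offset 10: leading byte 0xE2 = 11100010 → 3-byte char #4 = E2 8A 9B.
Offset 13: leading byte 0xF0 = 11110000 → 4-byte char #5 = F0 90 8D 83.
Offset 17: leading byte 0xF2 = 11110010 → 4-byte char #6 = F2 A1 9B A8.
Offset 21: leading byte 0xC9 = 11001001 → 2-byte char #7 = C9 A9.
Offset 23: leading byte 0xE3 = 11100011 → 3-byte char #8 = E3 BF A6.
Offset 26: leading byte 0xF3 = 11110011 → 4-byte char #9 = F3 8A 91 B6.
Offset 30: leading byte 0xDF = 11011111 → 2-byte char #10 = DF A3.
Leading byte 0xDF = 11011111 matches 110xxxxx → 2-byte sequence.
Byte 1: 0xDF = 11011111, payload 11111 (5 bits).
Byte 2: 0xA3 = 10100011 (10xxxxxx ✓), payload 100011.
Concatenate: 11111100011 = 0x7E3 (11 bits → U+07E3).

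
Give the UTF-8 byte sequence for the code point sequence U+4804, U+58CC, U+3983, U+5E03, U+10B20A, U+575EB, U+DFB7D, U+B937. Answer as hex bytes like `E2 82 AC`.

U+4804: 3-byte form → E4 A0 84.
U+58CC: 3-byte form → E5 A3 8C.
U+3983: 3-byte form → E3 A6 83.
U+5E03: 3-byte form → E5 B8 83.
U+10B20A: 4-byte form → F4 8B 88 8A.
U+575EB: 4-byte form → F1 97 97 AB.
U+DFB7D: 4-byte form → F3 9F AD BD.
U+B937: 3-byte form → EB A4 B7.
Concatenated (27 bytes): E4 A0 84 E5 A3 8C E3 A6 83 E5 B8 83 F4 8B 88 8A F1 97 97 AB F3 9F AD BD EB A4 B7.

E4 A0 84 E5 A3 8C E3 A6 83 E5 B8 83 F4 8B 88 8A F1 97 97 AB F3 9F AD BD EB A4 B7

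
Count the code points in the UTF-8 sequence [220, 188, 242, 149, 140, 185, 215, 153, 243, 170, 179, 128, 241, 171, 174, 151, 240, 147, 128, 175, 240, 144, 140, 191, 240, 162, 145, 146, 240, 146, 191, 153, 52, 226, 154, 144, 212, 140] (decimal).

Byte at offset 0: 0xDC = 11011100 → 2-byte char (#1). Advance 2.
Byte at offset 2: 0xF2 = 11110010 → 4-byte char (#2). Advance 4.
Byte at offset 6: 0xD7 = 11010111 → 2-byte char (#3). Advance 2.
Byte at offset 8: 0xF3 = 11110011 → 4-byte char (#4). Advance 4.
Byte at offset 12: 0xF1 = 11110001 → 4-byte char (#5). Advance 4.
Byte at offset 16: 0xF0 = 11110000 → 4-byte char (#6). Advance 4.
Byte at offset 20: 0xF0 = 11110000 → 4-byte char (#7). Advance 4.
Byte at offset 24: 0xF0 = 11110000 → 4-byte char (#8). Advance 4.
Byte at offset 28: 0xF0 = 11110000 → 4-byte char (#9). Advance 4.
Byte at offset 32: 0x34 = 00110100 → 1-byte char (#10). Advance 1.
Byte at offset 33: 0xE2 = 11100010 → 3-byte char (#11). Advance 3.
Byte at offset 36: 0xD4 = 11010100 → 2-byte char (#12). Advance 2.
Reached end at offset 38 after 12 code points.

12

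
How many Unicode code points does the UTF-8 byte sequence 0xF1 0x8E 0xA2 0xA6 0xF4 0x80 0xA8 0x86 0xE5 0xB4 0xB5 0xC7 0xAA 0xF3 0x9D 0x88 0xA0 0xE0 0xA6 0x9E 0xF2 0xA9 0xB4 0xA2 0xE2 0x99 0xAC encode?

8

Byte at offset 0: 0xF1 = 11110001 → 4-byte char (#1). Advance 4.
Byte at offset 4: 0xF4 = 11110100 → 4-byte char (#2). Advance 4.
Byte at offset 8: 0xE5 = 11100101 → 3-byte char (#3). Advance 3.
Byte at offset 11: 0xC7 = 11000111 → 2-byte char (#4). Advance 2.
Byte at offset 13: 0xF3 = 11110011 → 4-byte char (#5). Advance 4.
Byte at offset 17: 0xE0 = 11100000 → 3-byte char (#6). Advance 3.
Byte at offset 20: 0xF2 = 11110010 → 4-byte char (#7). Advance 4.
Byte at offset 24: 0xE2 = 11100010 → 3-byte char (#8). Advance 3.
Reached end at offset 27 after 8 code points.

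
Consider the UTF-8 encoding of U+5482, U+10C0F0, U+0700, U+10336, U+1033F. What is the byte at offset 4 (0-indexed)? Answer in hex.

0x8C

U+5482 → 3-byte form E5 92 82 at offsets 0–2.
U+10C0F0 → 4-byte form F4 8C 83 B0 at offsets 3–6.
Offset 4 falls in char 2's range; it's byte 2 of F4 8C 83 B0 = 0x8C.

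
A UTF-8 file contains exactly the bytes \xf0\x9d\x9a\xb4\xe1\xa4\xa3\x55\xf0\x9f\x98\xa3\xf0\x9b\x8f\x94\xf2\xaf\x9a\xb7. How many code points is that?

Byte at offset 0: 0xF0 = 11110000 → 4-byte char (#1). Advance 4.
Byte at offset 4: 0xE1 = 11100001 → 3-byte char (#2). Advance 3.
Byte at offset 7: 0x55 = 01010101 → 1-byte char (#3). Advance 1.
Byte at offset 8: 0xF0 = 11110000 → 4-byte char (#4). Advance 4.
Byte at offset 12: 0xF0 = 11110000 → 4-byte char (#5). Advance 4.
Byte at offset 16: 0xF2 = 11110010 → 4-byte char (#6). Advance 4.
Reached end at offset 20 after 6 code points.

6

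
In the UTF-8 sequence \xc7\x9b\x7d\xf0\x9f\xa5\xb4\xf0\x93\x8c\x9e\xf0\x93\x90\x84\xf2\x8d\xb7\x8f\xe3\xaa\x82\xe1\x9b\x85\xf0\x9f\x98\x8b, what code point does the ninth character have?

Offset 0: leading byte 0xC7 = 11000111 → 2-byte char #1 = C7 9B.
Offset 2: leading byte 0x7D = 01111101 → 1-byte char #2 = 7D.
Offset 3: leading byte 0xF0 = 11110000 → 4-byte char #3 = F0 9F A5 B4.
Offset 7: leading byte 0xF0 = 11110000 → 4-byte char #4 = F0 93 8C 9E.
Offset 11: leading byte 0xF0 = 11110000 → 4-byte char #5 = F0 93 90 84.
Offset 15: leading byte 0xF2 = 11110010 → 4-byte char #6 = F2 8D B7 8F.
Offset 19: leading byte 0xE3 = 11100011 → 3-byte char #7 = E3 AA 82.
Offset 22: leading byte 0xE1 = 11100001 → 3-byte char #8 = E1 9B 85.
Offset 25: leading byte 0xF0 = 11110000 → 4-byte char #9 = F0 9F 98 8B.
Leading byte 0xF0 = 11110000 matches 11110xxx → 4-byte sequence.
Byte 1: 0xF0 = 11110000, payload 000 (3 bits).
Byte 2: 0x9F = 10011111 (10xxxxxx ✓), payload 011111.
Byte 3: 0x98 = 10011000 (10xxxxxx ✓), payload 011000.
Byte 4: 0x8B = 10001011 (10xxxxxx ✓), payload 001011.
Concatenate: 000011111011000001011 = 0x1F60B (21 bits → U+1F60B).

U+1F60B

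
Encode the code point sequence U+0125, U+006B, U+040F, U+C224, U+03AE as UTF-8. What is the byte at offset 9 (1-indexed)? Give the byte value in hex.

1-indexed offset 9 is 0-indexed offset 8.
U+0125 → 2-byte form C4 A5 at offsets 0–1.
U+006B → 1-byte form 6B at offsets 2–2.
U+040F → 2-byte form D0 8F at offsets 3–4.
U+C224 → 3-byte form EC 88 A4 at offsets 5–7.
U+03AE → 2-byte form CE AE at offsets 8–9.
Offset 8 falls in char 5's range; it's byte 1 of CE AE = 0xCE.

0xCE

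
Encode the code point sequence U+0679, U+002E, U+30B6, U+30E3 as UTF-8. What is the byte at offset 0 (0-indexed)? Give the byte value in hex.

0xD9

U+0679 → 2-byte form D9 B9 at offsets 0–1.
Offset 0 falls in char 1's range; it's byte 1 of D9 B9 = 0xD9.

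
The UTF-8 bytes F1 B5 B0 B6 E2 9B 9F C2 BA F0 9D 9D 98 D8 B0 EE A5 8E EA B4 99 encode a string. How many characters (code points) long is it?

Byte at offset 0: 0xF1 = 11110001 → 4-byte char (#1). Advance 4.
Byte at offset 4: 0xE2 = 11100010 → 3-byte char (#2). Advance 3.
Byte at offset 7: 0xC2 = 11000010 → 2-byte char (#3). Advance 2.
Byte at offset 9: 0xF0 = 11110000 → 4-byte char (#4). Advance 4.
Byte at offset 13: 0xD8 = 11011000 → 2-byte char (#5). Advance 2.
Byte at offset 15: 0xEE = 11101110 → 3-byte char (#6). Advance 3.
Byte at offset 18: 0xEA = 11101010 → 3-byte char (#7). Advance 3.
Reached end at offset 21 after 7 code points.

7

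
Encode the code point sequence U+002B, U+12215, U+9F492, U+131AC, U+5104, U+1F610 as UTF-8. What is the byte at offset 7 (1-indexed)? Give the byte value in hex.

0x9F

1-indexed offset 7 is 0-indexed offset 6.
U+002B → 1-byte form 2B at offsets 0–0.
U+12215 → 4-byte form F0 92 88 95 at offsets 1–4.
U+9F492 → 4-byte form F2 9F 92 92 at offsets 5–8.
Offset 6 falls in char 3's range; it's byte 2 of F2 9F 92 92 = 0x9F.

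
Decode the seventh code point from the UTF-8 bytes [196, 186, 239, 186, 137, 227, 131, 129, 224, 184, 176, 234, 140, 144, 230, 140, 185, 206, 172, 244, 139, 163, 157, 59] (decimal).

Offset 0: leading byte 0xC4 = 11000100 → 2-byte char #1 = C4 BA.
Offset 2: leading byte 0xEF = 11101111 → 3-byte char #2 = EF BA 89.
Offset 5: leading byte 0xE3 = 11100011 → 3-byte char #3 = E3 83 81.
Offset 8: leading byte 0xE0 = 11100000 → 3-byte char #4 = E0 B8 B0.
Offset 11: leading byte 0xEA = 11101010 → 3-byte char #5 = EA 8C 90.
Offset 14: leading byte 0xE6 = 11100110 → 3-byte char #6 = E6 8C B9.
Offset 17: leading byte 0xCE = 11001110 → 2-byte char #7 = CE AC.
Leading byte 0xCE = 11001110 matches 110xxxxx → 2-byte sequence.
Byte 1: 0xCE = 11001110, payload 01110 (5 bits).
Byte 2: 0xAC = 10101100 (10xxxxxx ✓), payload 101100.
Concatenate: 01110101100 = 0x3AC (11 bits → U+03AC).

U+03AC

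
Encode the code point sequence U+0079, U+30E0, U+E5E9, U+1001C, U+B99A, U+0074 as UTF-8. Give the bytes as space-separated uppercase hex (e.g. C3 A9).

79 E3 83 A0 EE 97 A9 F0 90 80 9C EB A6 9A 74

U+0079: 1-byte form → 79.
U+30E0: 3-byte form → E3 83 A0.
U+E5E9: 3-byte form → EE 97 A9.
U+1001C: 4-byte form → F0 90 80 9C.
U+B99A: 3-byte form → EB A6 9A.
U+0074: 1-byte form → 74.
Concatenated (15 bytes): 79 E3 83 A0 EE 97 A9 F0 90 80 9C EB A6 9A 74.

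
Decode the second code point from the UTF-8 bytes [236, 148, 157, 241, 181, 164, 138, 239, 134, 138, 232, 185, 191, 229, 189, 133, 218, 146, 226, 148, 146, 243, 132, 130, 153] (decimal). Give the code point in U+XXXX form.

U+7590A

Offset 0: leading byte 0xEC = 11101100 → 3-byte char #1 = EC 94 9D.
Offset 3: leading byte 0xF1 = 11110001 → 4-byte char #2 = F1 B5 A4 8A.
Leading byte 0xF1 = 11110001 matches 11110xxx → 4-byte sequence.
Byte 1: 0xF1 = 11110001, payload 001 (3 bits).
Byte 2: 0xB5 = 10110101 (10xxxxxx ✓), payload 110101.
Byte 3: 0xA4 = 10100100 (10xxxxxx ✓), payload 100100.
Byte 4: 0x8A = 10001010 (10xxxxxx ✓), payload 001010.
Concatenate: 001110101100100001010 = 0x7590A (21 bits → U+7590A).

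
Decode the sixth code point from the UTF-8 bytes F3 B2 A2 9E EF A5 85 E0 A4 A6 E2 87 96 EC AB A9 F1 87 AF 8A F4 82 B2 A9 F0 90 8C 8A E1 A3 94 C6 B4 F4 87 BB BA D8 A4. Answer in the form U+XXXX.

Offset 0: leading byte 0xF3 = 11110011 → 4-byte char #1 = F3 B2 A2 9E.
Offset 4: leading byte 0xEF = 11101111 → 3-byte char #2 = EF A5 85.
Offset 7: leading byte 0xE0 = 11100000 → 3-byte char #3 = E0 A4 A6.
Offset 10: leading byte 0xE2 = 11100010 → 3-byte char #4 = E2 87 96.
Offset 13: leading byte 0xEC = 11101100 → 3-byte char #5 = EC AB A9.
Offset 16: leading byte 0xF1 = 11110001 → 4-byte char #6 = F1 87 AF 8A.
Leading byte 0xF1 = 11110001 matches 11110xxx → 4-byte sequence.
Byte 1: 0xF1 = 11110001, payload 001 (3 bits).
Byte 2: 0x87 = 10000111 (10xxxxxx ✓), payload 000111.
Byte 3: 0xAF = 10101111 (10xxxxxx ✓), payload 101111.
Byte 4: 0x8A = 10001010 (10xxxxxx ✓), payload 001010.
Concatenate: 001000111101111001010 = 0x47BCA (21 bits → U+47BCA).

U+47BCA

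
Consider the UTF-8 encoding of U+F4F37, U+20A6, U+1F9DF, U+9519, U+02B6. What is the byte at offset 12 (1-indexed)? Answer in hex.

1-indexed offset 12 is 0-indexed offset 11.
U+F4F37 → 4-byte form F3 B4 BC B7 at offsets 0–3.
U+20A6 → 3-byte form E2 82 A6 at offsets 4–6.
U+1F9DF → 4-byte form F0 9F A7 9F at offsets 7–10.
U+9519 → 3-byte form E9 94 99 at offsets 11–13.
Offset 11 falls in char 4's range; it's byte 1 of E9 94 99 = 0xE9.

0xE9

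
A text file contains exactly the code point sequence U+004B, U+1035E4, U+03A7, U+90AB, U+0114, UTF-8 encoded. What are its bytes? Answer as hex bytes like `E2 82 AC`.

U+004B: 1-byte form → 4B.
U+1035E4: 4-byte form → F4 83 97 A4.
U+03A7: 2-byte form → CE A7.
U+90AB: 3-byte form → E9 82 AB.
U+0114: 2-byte form → C4 94.
Concatenated (12 bytes): 4B F4 83 97 A4 CE A7 E9 82 AB C4 94.

4B F4 83 97 A4 CE A7 E9 82 AB C4 94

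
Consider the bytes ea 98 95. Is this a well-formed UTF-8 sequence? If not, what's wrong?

valid

Leading byte 0xEA = 11101010 → 3-byte form.
Continuation bytes 0x98=10011000, 0x95=10010101 all match 10xxxxxx.
Decoded value 0xA615 is ≥ 0x800 (shortest form) and not a surrogate.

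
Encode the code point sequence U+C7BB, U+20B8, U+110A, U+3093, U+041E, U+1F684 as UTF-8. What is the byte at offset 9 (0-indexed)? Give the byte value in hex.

0xE3

U+C7BB → 3-byte form EC 9E BB at offsets 0–2.
U+20B8 → 3-byte form E2 82 B8 at offsets 3–5.
U+110A → 3-byte form E1 84 8A at offsets 6–8.
U+3093 → 3-byte form E3 82 93 at offsets 9–11.
Offset 9 falls in char 4's range; it's byte 1 of E3 82 93 = 0xE3.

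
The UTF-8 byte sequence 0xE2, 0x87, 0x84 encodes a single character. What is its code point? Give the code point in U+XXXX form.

U+21C4

Leading byte 0xE2 = 11100010 matches 1110xxxx → 3-byte sequence.
Byte 1: 0xE2 = 11100010, payload 0010 (4 bits).
Byte 2: 0x87 = 10000111 (10xxxxxx ✓), payload 000111.
Byte 3: 0x84 = 10000100 (10xxxxxx ✓), payload 000100.
Concatenate: 0010000111000100 = 0x21C4 (16 bits → U+21C4).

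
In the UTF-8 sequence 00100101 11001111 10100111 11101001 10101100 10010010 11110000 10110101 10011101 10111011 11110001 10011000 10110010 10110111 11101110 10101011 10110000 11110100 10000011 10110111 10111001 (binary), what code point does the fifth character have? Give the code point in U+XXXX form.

Offset 0: leading byte 0x25 = 00100101 → 1-byte char #1 = 25.
Offset 1: leading byte 0xCF = 11001111 → 2-byte char #2 = CF A7.
Offset 3: leading byte 0xE9 = 11101001 → 3-byte char #3 = E9 AC 92.
Offset 6: leading byte 0xF0 = 11110000 → 4-byte char #4 = F0 B5 9D BB.
Offset 10: leading byte 0xF1 = 11110001 → 4-byte char #5 = F1 98 B2 B7.
Leading byte 0xF1 = 11110001 matches 11110xxx → 4-byte sequence.
Byte 1: 0xF1 = 11110001, payload 001 (3 bits).
Byte 2: 0x98 = 10011000 (10xxxxxx ✓), payload 011000.
Byte 3: 0xB2 = 10110010 (10xxxxxx ✓), payload 110010.
Byte 4: 0xB7 = 10110111 (10xxxxxx ✓), payload 110111.
Concatenate: 001011000110010110111 = 0x58CB7 (21 bits → U+58CB7).

U+58CB7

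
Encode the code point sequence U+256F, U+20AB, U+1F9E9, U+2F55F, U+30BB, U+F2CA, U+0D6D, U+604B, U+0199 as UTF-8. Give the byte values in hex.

U+256F: 3-byte form → E2 95 AF.
U+20AB: 3-byte form → E2 82 AB.
U+1F9E9: 4-byte form → F0 9F A7 A9.
U+2F55F: 4-byte form → F0 AF 95 9F.
U+30BB: 3-byte form → E3 82 BB.
U+F2CA: 3-byte form → EF 8B 8A.
U+0D6D: 3-byte form → E0 B5 AD.
U+604B: 3-byte form → E6 81 8B.
U+0199: 2-byte form → C6 99.
Concatenated (28 bytes): E2 95 AF E2 82 AB F0 9F A7 A9 F0 AF 95 9F E3 82 BB EF 8B 8A E0 B5 AD E6 81 8B C6 99.

E2 95 AF E2 82 AB F0 9F A7 A9 F0 AF 95 9F E3 82 BB EF 8B 8A E0 B5 AD E6 81 8B C6 99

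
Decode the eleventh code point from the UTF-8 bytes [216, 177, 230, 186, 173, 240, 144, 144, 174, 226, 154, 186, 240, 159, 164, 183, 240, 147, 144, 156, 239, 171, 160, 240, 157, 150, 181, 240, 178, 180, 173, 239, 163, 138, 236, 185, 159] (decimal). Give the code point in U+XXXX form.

Offset 0: leading byte 0xD8 = 11011000 → 2-byte char #1 = D8 B1.
Offset 2: leading byte 0xE6 = 11100110 → 3-byte char #2 = E6 BA AD.
Offset 5: leading byte 0xF0 = 11110000 → 4-byte char #3 = F0 90 90 AE.
Offset 9: leading byte 0xE2 = 11100010 → 3-byte char #4 = E2 9A BA.
Offset 12: leading byte 0xF0 = 11110000 → 4-byte char #5 = F0 9F A4 B7.
Offset 16: leading byte 0xF0 = 11110000 → 4-byte char #6 = F0 93 90 9C.
Offset 20: leading byte 0xEF = 11101111 → 3-byte char #7 = EF AB A0.
Offset 23: leading byte 0xF0 = 11110000 → 4-byte char #8 = F0 9D 96 B5.
Offset 27: leading byte 0xF0 = 11110000 → 4-byte char #9 = F0 B2 B4 AD.
Offset 31: leading byte 0xEF = 11101111 → 3-byte char #10 = EF A3 8A.
Offset 34: leading byte 0xEC = 11101100 → 3-byte char #11 = EC B9 9F.
Leading byte 0xEC = 11101100 matches 1110xxxx → 3-byte sequence.
Byte 1: 0xEC = 11101100, payload 1100 (4 bits).
Byte 2: 0xB9 = 10111001 (10xxxxxx ✓), payload 111001.
Byte 3: 0x9F = 10011111 (10xxxxxx ✓), payload 011111.
Concatenate: 1100111001011111 = 0xCE5F (16 bits → U+CE5F).

U+CE5F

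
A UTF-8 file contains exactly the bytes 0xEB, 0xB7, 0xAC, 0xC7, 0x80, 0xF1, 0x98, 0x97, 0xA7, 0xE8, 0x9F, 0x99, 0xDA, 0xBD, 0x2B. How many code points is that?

6

Byte at offset 0: 0xEB = 11101011 → 3-byte char (#1). Advance 3.
Byte at offset 3: 0xC7 = 11000111 → 2-byte char (#2). Advance 2.
Byte at offset 5: 0xF1 = 11110001 → 4-byte char (#3). Advance 4.
Byte at offset 9: 0xE8 = 11101000 → 3-byte char (#4). Advance 3.
Byte at offset 12: 0xDA = 11011010 → 2-byte char (#5). Advance 2.
Byte at offset 14: 0x2B = 00101011 → 1-byte char (#6). Advance 1.
Reached end at offset 15 after 6 code points.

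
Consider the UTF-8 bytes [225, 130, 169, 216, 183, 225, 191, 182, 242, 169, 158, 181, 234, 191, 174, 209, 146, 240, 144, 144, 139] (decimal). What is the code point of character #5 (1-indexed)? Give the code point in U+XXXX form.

Offset 0: leading byte 0xE1 = 11100001 → 3-byte char #1 = E1 82 A9.
Offset 3: leading byte 0xD8 = 11011000 → 2-byte char #2 = D8 B7.
Offset 5: leading byte 0xE1 = 11100001 → 3-byte char #3 = E1 BF B6.
Offset 8: leading byte 0xF2 = 11110010 → 4-byte char #4 = F2 A9 9E B5.
Offset 12: leading byte 0xEA = 11101010 → 3-byte char #5 = EA BF AE.
Leading byte 0xEA = 11101010 matches 1110xxxx → 3-byte sequence.
Byte 1: 0xEA = 11101010, payload 1010 (4 bits).
Byte 2: 0xBF = 10111111 (10xxxxxx ✓), payload 111111.
Byte 3: 0xAE = 10101110 (10xxxxxx ✓), payload 101110.
Concatenate: 1010111111101110 = 0xAFEE (16 bits → U+AFEE).

U+AFEE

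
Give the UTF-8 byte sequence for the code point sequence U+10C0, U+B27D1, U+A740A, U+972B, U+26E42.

E1 83 80 F2 B2 9F 91 F2 A7 90 8A E9 9C AB F0 A6 B9 82

U+10C0: 3-byte form → E1 83 80.
U+B27D1: 4-byte form → F2 B2 9F 91.
U+A740A: 4-byte form → F2 A7 90 8A.
U+972B: 3-byte form → E9 9C AB.
U+26E42: 4-byte form → F0 A6 B9 82.
Concatenated (18 bytes): E1 83 80 F2 B2 9F 91 F2 A7 90 8A E9 9C AB F0 A6 B9 82.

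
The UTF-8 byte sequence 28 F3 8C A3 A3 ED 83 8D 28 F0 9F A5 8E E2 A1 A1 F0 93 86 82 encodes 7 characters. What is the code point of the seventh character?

U+13182

Offset 0: leading byte 0x28 = 00101000 → 1-byte char #1 = 28.
Offset 1: leading byte 0xF3 = 11110011 → 4-byte char #2 = F3 8C A3 A3.
Offset 5: leading byte 0xED = 11101101 → 3-byte char #3 = ED 83 8D.
Offset 8: leading byte 0x28 = 00101000 → 1-byte char #4 = 28.
Offset 9: leading byte 0xF0 = 11110000 → 4-byte char #5 = F0 9F A5 8E.
Offset 13: leading byte 0xE2 = 11100010 → 3-byte char #6 = E2 A1 A1.
Offset 16: leading byte 0xF0 = 11110000 → 4-byte char #7 = F0 93 86 82.
Leading byte 0xF0 = 11110000 matches 11110xxx → 4-byte sequence.
Byte 1: 0xF0 = 11110000, payload 000 (3 bits).
Byte 2: 0x93 = 10010011 (10xxxxxx ✓), payload 010011.
Byte 3: 0x86 = 10000110 (10xxxxxx ✓), payload 000110.
Byte 4: 0x82 = 10000010 (10xxxxxx ✓), payload 000010.
Concatenate: 000010011000110000010 = 0x13182 (21 bits → U+13182).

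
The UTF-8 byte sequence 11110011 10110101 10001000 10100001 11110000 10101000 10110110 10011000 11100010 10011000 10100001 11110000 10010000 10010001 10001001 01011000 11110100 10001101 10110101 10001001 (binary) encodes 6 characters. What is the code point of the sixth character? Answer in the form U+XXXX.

Offset 0: leading byte 0xF3 = 11110011 → 4-byte char #1 = F3 B5 88 A1.
Offset 4: leading byte 0xF0 = 11110000 → 4-byte char #2 = F0 A8 B6 98.
Offset 8: leading byte 0xE2 = 11100010 → 3-byte char #3 = E2 98 A1.
Offset 11: leading byte 0xF0 = 11110000 → 4-byte char #4 = F0 90 91 89.
Offset 15: leading byte 0x58 = 01011000 → 1-byte char #5 = 58.
Offset 16: leading byte 0xF4 = 11110100 → 4-byte char #6 = F4 8D B5 89.
Leading byte 0xF4 = 11110100 matches 11110xxx → 4-byte sequence.
Byte 1: 0xF4 = 11110100, payload 100 (3 bits).
Byte 2: 0x8D = 10001101 (10xxxxxx ✓), payload 001101.
Byte 3: 0xB5 = 10110101 (10xxxxxx ✓), payload 110101.
Byte 4: 0x89 = 10001001 (10xxxxxx ✓), payload 001001.
Concatenate: 100001101110101001001 = 0x10DD49 (21 bits → U+10DD49).

U+10DD49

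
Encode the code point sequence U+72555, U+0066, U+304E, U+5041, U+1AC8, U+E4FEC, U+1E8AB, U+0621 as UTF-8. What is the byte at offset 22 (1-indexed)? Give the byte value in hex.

1-indexed offset 22 is 0-indexed offset 21.
U+72555 → 4-byte form F1 B2 95 95 at offsets 0–3.
U+0066 → 1-byte form 66 at offsets 4–4.
U+304E → 3-byte form E3 81 8E at offsets 5–7.
U+5041 → 3-byte form E5 81 81 at offsets 8–10.
U+1AC8 → 3-byte form E1 AB 88 at offsets 11–13.
U+E4FEC → 4-byte form F3 A4 BF AC at offsets 14–17.
U+1E8AB → 4-byte form F0 9E A2 AB at offsets 18–21.
Offset 21 falls in char 7's range; it's byte 4 of F0 9E A2 AB = 0xAB.

0xAB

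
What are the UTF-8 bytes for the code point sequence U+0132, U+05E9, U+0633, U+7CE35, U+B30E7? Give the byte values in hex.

C4 B2 D7 A9 D8 B3 F1 BC B8 B5 F2 B3 83 A7

U+0132: 2-byte form → C4 B2.
U+05E9: 2-byte form → D7 A9.
U+0633: 2-byte form → D8 B3.
U+7CE35: 4-byte form → F1 BC B8 B5.
U+B30E7: 4-byte form → F2 B3 83 A7.
Concatenated (14 bytes): C4 B2 D7 A9 D8 B3 F1 BC B8 B5 F2 B3 83 A7.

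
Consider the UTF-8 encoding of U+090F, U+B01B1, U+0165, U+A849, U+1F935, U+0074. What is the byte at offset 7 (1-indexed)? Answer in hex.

1-indexed offset 7 is 0-indexed offset 6.
U+090F → 3-byte form E0 A4 8F at offsets 0–2.
U+B01B1 → 4-byte form F2 B0 86 B1 at offsets 3–6.
Offset 6 falls in char 2's range; it's byte 4 of F2 B0 86 B1 = 0xB1.

0xB1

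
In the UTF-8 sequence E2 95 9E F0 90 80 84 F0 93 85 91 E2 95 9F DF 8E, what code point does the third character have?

U+13151

Offset 0: leading byte 0xE2 = 11100010 → 3-byte char #1 = E2 95 9E.
Offset 3: leading byte 0xF0 = 11110000 → 4-byte char #2 = F0 90 80 84.
Offset 7: leading byte 0xF0 = 11110000 → 4-byte char #3 = F0 93 85 91.
Leading byte 0xF0 = 11110000 matches 11110xxx → 4-byte sequence.
Byte 1: 0xF0 = 11110000, payload 000 (3 bits).
Byte 2: 0x93 = 10010011 (10xxxxxx ✓), payload 010011.
Byte 3: 0x85 = 10000101 (10xxxxxx ✓), payload 000101.
Byte 4: 0x91 = 10010001 (10xxxxxx ✓), payload 010001.
Concatenate: 000010011000101010001 = 0x13151 (21 bits → U+13151).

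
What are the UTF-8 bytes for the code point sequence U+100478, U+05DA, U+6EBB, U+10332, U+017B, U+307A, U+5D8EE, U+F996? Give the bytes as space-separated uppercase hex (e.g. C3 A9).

U+100478: 4-byte form → F4 80 91 B8.
U+05DA: 2-byte form → D7 9A.
U+6EBB: 3-byte form → E6 BA BB.
U+10332: 4-byte form → F0 90 8C B2.
U+017B: 2-byte form → C5 BB.
U+307A: 3-byte form → E3 81 BA.
U+5D8EE: 4-byte form → F1 9D A3 AE.
U+F996: 3-byte form → EF A6 96.
Concatenated (25 bytes): F4 80 91 B8 D7 9A E6 BA BB F0 90 8C B2 C5 BB E3 81 BA F1 9D A3 AE EF A6 96.

F4 80 91 B8 D7 9A E6 BA BB F0 90 8C B2 C5 BB E3 81 BA F1 9D A3 AE EF A6 96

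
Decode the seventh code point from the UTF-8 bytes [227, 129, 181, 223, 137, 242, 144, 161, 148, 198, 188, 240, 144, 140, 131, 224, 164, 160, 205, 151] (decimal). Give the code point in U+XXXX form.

U+0357

Offset 0: leading byte 0xE3 = 11100011 → 3-byte char #1 = E3 81 B5.
Offset 3: leading byte 0xDF = 11011111 → 2-byte char #2 = DF 89.
Offset 5: leading byte 0xF2 = 11110010 → 4-byte char #3 = F2 90 A1 94.
Offset 9: leading byte 0xC6 = 11000110 → 2-byte char #4 = C6 BC.
Offset 11: leading byte 0xF0 = 11110000 → 4-byte char #5 = F0 90 8C 83.
Offset 15: leading byte 0xE0 = 11100000 → 3-byte char #6 = E0 A4 A0.
Offset 18: leading byte 0xCD = 11001101 → 2-byte char #7 = CD 97.
Leading byte 0xCD = 11001101 matches 110xxxxx → 2-byte sequence.
Byte 1: 0xCD = 11001101, payload 01101 (5 bits).
Byte 2: 0x97 = 10010111 (10xxxxxx ✓), payload 010111.
Concatenate: 01101010111 = 0x357 (11 bits → U+0357).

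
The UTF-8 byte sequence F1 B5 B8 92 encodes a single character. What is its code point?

Leading byte 0xF1 = 11110001 matches 11110xxx → 4-byte sequence.
Byte 1: 0xF1 = 11110001, payload 001 (3 bits).
Byte 2: 0xB5 = 10110101 (10xxxxxx ✓), payload 110101.
Byte 3: 0xB8 = 10111000 (10xxxxxx ✓), payload 111000.
Byte 4: 0x92 = 10010010 (10xxxxxx ✓), payload 010010.
Concatenate: 001110101111000010010 = 0x75E12 (21 bits → U+75E12).

U+75E12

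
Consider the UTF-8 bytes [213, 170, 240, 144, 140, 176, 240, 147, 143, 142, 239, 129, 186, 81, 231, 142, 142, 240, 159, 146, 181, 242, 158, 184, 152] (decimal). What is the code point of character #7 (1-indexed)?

Offset 0: leading byte 0xD5 = 11010101 → 2-byte char #1 = D5 AA.
Offset 2: leading byte 0xF0 = 11110000 → 4-byte char #2 = F0 90 8C B0.
Offset 6: leading byte 0xF0 = 11110000 → 4-byte char #3 = F0 93 8F 8E.
Offset 10: leading byte 0xEF = 11101111 → 3-byte char #4 = EF 81 BA.
Offset 13: leading byte 0x51 = 01010001 → 1-byte char #5 = 51.
Offset 14: leading byte 0xE7 = 11100111 → 3-byte char #6 = E7 8E 8E.
Offset 17: leading byte 0xF0 = 11110000 → 4-byte char #7 = F0 9F 92 B5.
Leading byte 0xF0 = 11110000 matches 11110xxx → 4-byte sequence.
Byte 1: 0xF0 = 11110000, payload 000 (3 bits).
Byte 2: 0x9F = 10011111 (10xxxxxx ✓), payload 011111.
Byte 3: 0x92 = 10010010 (10xxxxxx ✓), payload 010010.
Byte 4: 0xB5 = 10110101 (10xxxxxx ✓), payload 110101.
Concatenate: 000011111010010110101 = 0x1F4B5 (21 bits → U+1F4B5).

U+1F4B5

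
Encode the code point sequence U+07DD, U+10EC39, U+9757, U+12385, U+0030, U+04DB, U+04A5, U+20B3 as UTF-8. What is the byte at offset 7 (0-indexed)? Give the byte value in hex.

U+07DD → 2-byte form DF 9D at offsets 0–1.
U+10EC39 → 4-byte form F4 8E B0 B9 at offsets 2–5.
U+9757 → 3-byte form E9 9D 97 at offsets 6–8.
Offset 7 falls in char 3's range; it's byte 2 of E9 9D 97 = 0x9D.

0x9D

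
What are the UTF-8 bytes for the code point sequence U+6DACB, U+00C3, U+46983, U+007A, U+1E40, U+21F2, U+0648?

U+6DACB: 4-byte form → F1 AD AB 8B.
U+00C3: 2-byte form → C3 83.
U+46983: 4-byte form → F1 86 A6 83.
U+007A: 1-byte form → 7A.
U+1E40: 3-byte form → E1 B9 80.
U+21F2: 3-byte form → E2 87 B2.
U+0648: 2-byte form → D9 88.
Concatenated (19 bytes): F1 AD AB 8B C3 83 F1 86 A6 83 7A E1 B9 80 E2 87 B2 D9 88.

F1 AD AB 8B C3 83 F1 86 A6 83 7A E1 B9 80 E2 87 B2 D9 88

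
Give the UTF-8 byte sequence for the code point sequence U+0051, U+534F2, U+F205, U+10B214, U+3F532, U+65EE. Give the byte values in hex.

U+0051: 1-byte form → 51.
U+534F2: 4-byte form → F1 93 93 B2.
U+F205: 3-byte form → EF 88 85.
U+10B214: 4-byte form → F4 8B 88 94.
U+3F532: 4-byte form → F0 BF 94 B2.
U+65EE: 3-byte form → E6 97 AE.
Concatenated (19 bytes): 51 F1 93 93 B2 EF 88 85 F4 8B 88 94 F0 BF 94 B2 E6 97 AE.

51 F1 93 93 B2 EF 88 85 F4 8B 88 94 F0 BF 94 B2 E6 97 AE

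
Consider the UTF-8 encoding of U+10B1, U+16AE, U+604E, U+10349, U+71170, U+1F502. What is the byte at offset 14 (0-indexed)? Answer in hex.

0xB1

U+10B1 → 3-byte form E1 82 B1 at offsets 0–2.
U+16AE → 3-byte form E1 9A AE at offsets 3–5.
U+604E → 3-byte form E6 81 8E at offsets 6–8.
U+10349 → 4-byte form F0 90 8D 89 at offsets 9–12.
U+71170 → 4-byte form F1 B1 85 B0 at offsets 13–16.
Offset 14 falls in char 5's range; it's byte 2 of F1 B1 85 B0 = 0xB1.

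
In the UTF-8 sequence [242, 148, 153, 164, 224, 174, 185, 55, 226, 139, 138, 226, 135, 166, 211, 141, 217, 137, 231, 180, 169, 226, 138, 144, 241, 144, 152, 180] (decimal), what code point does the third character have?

U+0037

Offset 0: leading byte 0xF2 = 11110010 → 4-byte char #1 = F2 94 99 A4.
Offset 4: leading byte 0xE0 = 11100000 → 3-byte char #2 = E0 AE B9.
Offset 7: leading byte 0x37 = 00110111 → 1-byte char #3 = 37.
Leading byte 0x37 = 00110111 matches 0xxxxxxx → 1-byte sequence.
Byte 1: 0x37 = 00110111, payload 0110111 (7 bits).
Concatenate: 0110111 = 0x37 (7 bits → U+0037).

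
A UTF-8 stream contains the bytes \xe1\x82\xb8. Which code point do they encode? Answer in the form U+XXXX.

U+10B8

Leading byte 0xE1 = 11100001 matches 1110xxxx → 3-byte sequence.
Byte 1: 0xE1 = 11100001, payload 0001 (4 bits).
Byte 2: 0x82 = 10000010 (10xxxxxx ✓), payload 000010.
Byte 3: 0xB8 = 10111000 (10xxxxxx ✓), payload 111000.
Concatenate: 0001000010111000 = 0x10B8 (16 bits → U+10B8).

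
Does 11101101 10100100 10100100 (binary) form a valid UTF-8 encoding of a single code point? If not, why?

Structurally a 3-byte sequence; payload = 0xD924.
But 0xD924 is in U+D800–U+DFFF, the surrogate range. Surrogates are not Unicode scalar values and are forbidden in UTF-8.

invalid (encodes a surrogate (U+D800–U+DFFF))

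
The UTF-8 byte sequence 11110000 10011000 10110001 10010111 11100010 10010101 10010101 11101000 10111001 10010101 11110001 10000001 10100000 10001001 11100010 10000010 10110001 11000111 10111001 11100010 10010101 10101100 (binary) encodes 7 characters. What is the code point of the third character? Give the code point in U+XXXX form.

U+8E55

Offset 0: leading byte 0xF0 = 11110000 → 4-byte char #1 = F0 98 B1 97.
Offset 4: leading byte 0xE2 = 11100010 → 3-byte char #2 = E2 95 95.
Offset 7: leading byte 0xE8 = 11101000 → 3-byte char #3 = E8 B9 95.
Leading byte 0xE8 = 11101000 matches 1110xxxx → 3-byte sequence.
Byte 1: 0xE8 = 11101000, payload 1000 (4 bits).
Byte 2: 0xB9 = 10111001 (10xxxxxx ✓), payload 111001.
Byte 3: 0x95 = 10010101 (10xxxxxx ✓), payload 010101.
Concatenate: 1000111001010101 = 0x8E55 (16 bits → U+8E55).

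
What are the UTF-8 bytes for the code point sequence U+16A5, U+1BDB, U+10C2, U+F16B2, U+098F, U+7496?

U+16A5: 3-byte form → E1 9A A5.
U+1BDB: 3-byte form → E1 AF 9B.
U+10C2: 3-byte form → E1 83 82.
U+F16B2: 4-byte form → F3 B1 9A B2.
U+098F: 3-byte form → E0 A6 8F.
U+7496: 3-byte form → E7 92 96.
Concatenated (19 bytes): E1 9A A5 E1 AF 9B E1 83 82 F3 B1 9A B2 E0 A6 8F E7 92 96.

E1 9A A5 E1 AF 9B E1 83 82 F3 B1 9A B2 E0 A6 8F E7 92 96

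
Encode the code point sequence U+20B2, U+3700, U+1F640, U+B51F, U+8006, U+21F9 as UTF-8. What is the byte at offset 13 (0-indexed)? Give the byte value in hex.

0xE8

U+20B2 → 3-byte form E2 82 B2 at offsets 0–2.
U+3700 → 3-byte form E3 9C 80 at offsets 3–5.
U+1F640 → 4-byte form F0 9F 99 80 at offsets 6–9.
U+B51F → 3-byte form EB 94 9F at offsets 10–12.
U+8006 → 3-byte form E8 80 86 at offsets 13–15.
Offset 13 falls in char 5's range; it's byte 1 of E8 80 86 = 0xE8.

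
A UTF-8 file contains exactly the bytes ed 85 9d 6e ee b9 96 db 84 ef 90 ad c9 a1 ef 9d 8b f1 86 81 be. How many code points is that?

8

Byte at offset 0: 0xED = 11101101 → 3-byte char (#1). Advance 3.
Byte at offset 3: 0x6E = 01101110 → 1-byte char (#2). Advance 1.
Byte at offset 4: 0xEE = 11101110 → 3-byte char (#3). Advance 3.
Byte at offset 7: 0xDB = 11011011 → 2-byte char (#4). Advance 2.
Byte at offset 9: 0xEF = 11101111 → 3-byte char (#5). Advance 3.
Byte at offset 12: 0xC9 = 11001001 → 2-byte char (#6). Advance 2.
Byte at offset 14: 0xEF = 11101111 → 3-byte char (#7). Advance 3.
Byte at offset 17: 0xF1 = 11110001 → 4-byte char (#8). Advance 4.
Reached end at offset 21 after 8 code points.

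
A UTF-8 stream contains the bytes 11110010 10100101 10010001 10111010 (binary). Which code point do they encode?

U+A547A

Leading byte 0xF2 = 11110010 matches 11110xxx → 4-byte sequence.
Byte 1: 0xF2 = 11110010, payload 010 (3 bits).
Byte 2: 0xA5 = 10100101 (10xxxxxx ✓), payload 100101.
Byte 3: 0x91 = 10010001 (10xxxxxx ✓), payload 010001.
Byte 4: 0xBA = 10111010 (10xxxxxx ✓), payload 111010.
Concatenate: 010100101010001111010 = 0xA547A (21 bits → U+A547A).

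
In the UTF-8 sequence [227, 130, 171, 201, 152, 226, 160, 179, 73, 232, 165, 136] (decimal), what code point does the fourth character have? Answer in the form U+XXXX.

U+0049

Offset 0: leading byte 0xE3 = 11100011 → 3-byte char #1 = E3 82 AB.
Offset 3: leading byte 0xC9 = 11001001 → 2-byte char #2 = C9 98.
Offset 5: leading byte 0xE2 = 11100010 → 3-byte char #3 = E2 A0 B3.
Offset 8: leading byte 0x49 = 01001001 → 1-byte char #4 = 49.
Leading byte 0x49 = 01001001 matches 0xxxxxxx → 1-byte sequence.
Byte 1: 0x49 = 01001001, payload 1001001 (7 bits).
Concatenate: 1001001 = 0x49 (7 bits → U+0049).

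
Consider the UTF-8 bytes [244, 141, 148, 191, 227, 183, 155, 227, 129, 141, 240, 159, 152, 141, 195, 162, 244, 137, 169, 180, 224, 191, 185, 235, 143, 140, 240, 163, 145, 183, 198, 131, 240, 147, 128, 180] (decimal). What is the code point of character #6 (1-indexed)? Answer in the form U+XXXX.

Offset 0: leading byte 0xF4 = 11110100 → 4-byte char #1 = F4 8D 94 BF.
Offset 4: leading byte 0xE3 = 11100011 → 3-byte char #2 = E3 B7 9B.
Offset 7: leading byte 0xE3 = 11100011 → 3-byte char #3 = E3 81 8D.
Offset 10: leading byte 0xF0 = 11110000 → 4-byte char #4 = F0 9F 98 8D.
Offset 14: leading byte 0xC3 = 11000011 → 2-byte char #5 = C3 A2.
Offset 16: leading byte 0xF4 = 11110100 → 4-byte char #6 = F4 89 A9 B4.
Leading byte 0xF4 = 11110100 matches 11110xxx → 4-byte sequence.
Byte 1: 0xF4 = 11110100, payload 100 (3 bits).
Byte 2: 0x89 = 10001001 (10xxxxxx ✓), payload 001001.
Byte 3: 0xA9 = 10101001 (10xxxxxx ✓), payload 101001.
Byte 4: 0xB4 = 10110100 (10xxxxxx ✓), payload 110100.
Concatenate: 100001001101001110100 = 0x109A74 (21 bits → U+109A74).

U+109A74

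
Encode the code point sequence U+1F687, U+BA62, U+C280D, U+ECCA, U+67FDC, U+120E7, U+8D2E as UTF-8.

F0 9F 9A 87 EB A9 A2 F3 82 A0 8D EE B3 8A F1 A7 BF 9C F0 92 83 A7 E8 B4 AE

U+1F687: 4-byte form → F0 9F 9A 87.
U+BA62: 3-byte form → EB A9 A2.
U+C280D: 4-byte form → F3 82 A0 8D.
U+ECCA: 3-byte form → EE B3 8A.
U+67FDC: 4-byte form → F1 A7 BF 9C.
U+120E7: 4-byte form → F0 92 83 A7.
U+8D2E: 3-byte form → E8 B4 AE.
Concatenated (25 bytes): F0 9F 9A 87 EB A9 A2 F3 82 A0 8D EE B3 8A F1 A7 BF 9C F0 92 83 A7 E8 B4 AE.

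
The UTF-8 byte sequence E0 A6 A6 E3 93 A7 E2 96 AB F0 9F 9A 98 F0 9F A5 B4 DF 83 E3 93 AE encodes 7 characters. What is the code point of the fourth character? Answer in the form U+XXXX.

U+1F698

Offset 0: leading byte 0xE0 = 11100000 → 3-byte char #1 = E0 A6 A6.
Offset 3: leading byte 0xE3 = 11100011 → 3-byte char #2 = E3 93 A7.
Offset 6: leading byte 0xE2 = 11100010 → 3-byte char #3 = E2 96 AB.
Offset 9: leading byte 0xF0 = 11110000 → 4-byte char #4 = F0 9F 9A 98.
Leading byte 0xF0 = 11110000 matches 11110xxx → 4-byte sequence.
Byte 1: 0xF0 = 11110000, payload 000 (3 bits).
Byte 2: 0x9F = 10011111 (10xxxxxx ✓), payload 011111.
Byte 3: 0x9A = 10011010 (10xxxxxx ✓), payload 011010.
Byte 4: 0x98 = 10011000 (10xxxxxx ✓), payload 011000.
Concatenate: 000011111011010011000 = 0x1F698 (21 bits → U+1F698).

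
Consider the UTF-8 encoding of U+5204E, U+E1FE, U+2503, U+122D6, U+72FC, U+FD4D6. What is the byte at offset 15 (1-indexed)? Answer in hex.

0xE7

1-indexed offset 15 is 0-indexed offset 14.
U+5204E → 4-byte form F1 92 81 8E at offsets 0–3.
U+E1FE → 3-byte form EE 87 BE at offsets 4–6.
U+2503 → 3-byte form E2 94 83 at offsets 7–9.
U+122D6 → 4-byte form F0 92 8B 96 at offsets 10–13.
U+72FC → 3-byte form E7 8B BC at offsets 14–16.
Offset 14 falls in char 5's range; it's byte 1 of E7 8B BC = 0xE7.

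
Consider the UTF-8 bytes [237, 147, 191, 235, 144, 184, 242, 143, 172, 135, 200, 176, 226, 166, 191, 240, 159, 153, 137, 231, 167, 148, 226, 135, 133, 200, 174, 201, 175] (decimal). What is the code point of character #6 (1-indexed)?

U+1F649

Offset 0: leading byte 0xED = 11101101 → 3-byte char #1 = ED 93 BF.
Offset 3: leading byte 0xEB = 11101011 → 3-byte char #2 = EB 90 B8.
Offset 6: leading byte 0xF2 = 11110010 → 4-byte char #3 = F2 8F AC 87.
Offset 10: leading byte 0xC8 = 11001000 → 2-byte char #4 = C8 B0.
Offset 12: leading byte 0xE2 = 11100010 → 3-byte char #5 = E2 A6 BF.
Offset 15: leading byte 0xF0 = 11110000 → 4-byte char #6 = F0 9F 99 89.
Leading byte 0xF0 = 11110000 matches 11110xxx → 4-byte sequence.
Byte 1: 0xF0 = 11110000, payload 000 (3 bits).
Byte 2: 0x9F = 10011111 (10xxxxxx ✓), payload 011111.
Byte 3: 0x99 = 10011001 (10xxxxxx ✓), payload 011001.
Byte 4: 0x89 = 10001001 (10xxxxxx ✓), payload 001001.
Concatenate: 000011111011001001001 = 0x1F649 (21 bits → U+1F649).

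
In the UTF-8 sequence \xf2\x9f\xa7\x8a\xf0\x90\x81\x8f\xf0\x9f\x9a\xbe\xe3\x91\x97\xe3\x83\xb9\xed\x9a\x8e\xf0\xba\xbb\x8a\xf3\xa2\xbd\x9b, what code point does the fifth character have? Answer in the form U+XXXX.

Offset 0: leading byte 0xF2 = 11110010 → 4-byte char #1 = F2 9F A7 8A.
Offset 4: leading byte 0xF0 = 11110000 → 4-byte char #2 = F0 90 81 8F.
Offset 8: leading byte 0xF0 = 11110000 → 4-byte char #3 = F0 9F 9A BE.
Offset 12: leading byte 0xE3 = 11100011 → 3-byte char #4 = E3 91 97.
Offset 15: leading byte 0xE3 = 11100011 → 3-byte char #5 = E3 83 B9.
Leading byte 0xE3 = 11100011 matches 1110xxxx → 3-byte sequence.
Byte 1: 0xE3 = 11100011, payload 0011 (4 bits).
Byte 2: 0x83 = 10000011 (10xxxxxx ✓), payload 000011.
Byte 3: 0xB9 = 10111001 (10xxxxxx ✓), payload 111001.
Concatenate: 0011000011111001 = 0x30F9 (16 bits → U+30F9).

U+30F9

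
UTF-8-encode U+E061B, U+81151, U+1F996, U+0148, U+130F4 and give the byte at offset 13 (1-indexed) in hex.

0xC5

1-indexed offset 13 is 0-indexed offset 12.
U+E061B → 4-byte form F3 A0 98 9B at offsets 0–3.
U+81151 → 4-byte form F2 81 85 91 at offsets 4–7.
U+1F996 → 4-byte form F0 9F A6 96 at offsets 8–11.
U+0148 → 2-byte form C5 88 at offsets 12–13.
Offset 12 falls in char 4's range; it's byte 1 of C5 88 = 0xC5.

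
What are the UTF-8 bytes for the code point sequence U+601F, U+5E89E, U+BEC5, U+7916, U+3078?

E6 80 9F F1 9E A2 9E EB BB 85 E7 A4 96 E3 81 B8

U+601F: 3-byte form → E6 80 9F.
U+5E89E: 4-byte form → F1 9E A2 9E.
U+BEC5: 3-byte form → EB BB 85.
U+7916: 3-byte form → E7 A4 96.
U+3078: 3-byte form → E3 81 B8.
Concatenated (16 bytes): E6 80 9F F1 9E A2 9E EB BB 85 E7 A4 96 E3 81 B8.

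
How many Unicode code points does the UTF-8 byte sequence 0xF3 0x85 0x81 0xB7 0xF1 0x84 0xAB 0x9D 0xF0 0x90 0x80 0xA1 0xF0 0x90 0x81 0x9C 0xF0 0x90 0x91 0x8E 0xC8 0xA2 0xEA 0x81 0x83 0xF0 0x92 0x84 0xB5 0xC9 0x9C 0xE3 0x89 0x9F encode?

10

Byte at offset 0: 0xF3 = 11110011 → 4-byte char (#1). Advance 4.
Byte at offset 4: 0xF1 = 11110001 → 4-byte char (#2). Advance 4.
Byte at offset 8: 0xF0 = 11110000 → 4-byte char (#3). Advance 4.
Byte at offset 12: 0xF0 = 11110000 → 4-byte char (#4). Advance 4.
Byte at offset 16: 0xF0 = 11110000 → 4-byte char (#5). Advance 4.
Byte at offset 20: 0xC8 = 11001000 → 2-byte char (#6). Advance 2.
Byte at offset 22: 0xEA = 11101010 → 3-byte char (#7). Advance 3.
Byte at offset 25: 0xF0 = 11110000 → 4-byte char (#8). Advance 4.
Byte at offset 29: 0xC9 = 11001001 → 2-byte char (#9). Advance 2.
Byte at offset 31: 0xE3 = 11100011 → 3-byte char (#10). Advance 3.
Reached end at offset 34 after 10 code points.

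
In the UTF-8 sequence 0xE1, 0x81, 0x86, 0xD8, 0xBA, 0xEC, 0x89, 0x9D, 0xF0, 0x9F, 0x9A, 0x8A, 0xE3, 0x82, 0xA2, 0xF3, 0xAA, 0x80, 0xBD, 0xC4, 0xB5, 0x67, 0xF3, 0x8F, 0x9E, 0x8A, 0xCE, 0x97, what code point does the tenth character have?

Offset 0: leading byte 0xE1 = 11100001 → 3-byte char #1 = E1 81 86.
Offset 3: leading byte 0xD8 = 11011000 → 2-byte char #2 = D8 BA.
Offset 5: leading byte 0xEC = 11101100 → 3-byte char #3 = EC 89 9D.
Offset 8: leading byte 0xF0 = 11110000 → 4-byte char #4 = F0 9F 9A 8A.
Offset 12: leading byte 0xE3 = 11100011 → 3-byte char #5 = E3 82 A2.
Offset 15: leading byte 0xF3 = 11110011 → 4-byte char #6 = F3 AA 80 BD.
Offset 19: leading byte 0xC4 = 11000100 → 2-byte char #7 = C4 B5.
Offset 21: leading byte 0x67 = 01100111 → 1-byte char #8 = 67.
Offset 22: leading byte 0xF3 = 11110011 → 4-byte char #9 = F3 8F 9E 8A.
Offset 26: leading byte 0xCE = 11001110 → 2-byte char #10 = CE 97.
Leading byte 0xCE = 11001110 matches 110xxxxx → 2-byte sequence.
Byte 1: 0xCE = 11001110, payload 01110 (5 bits).
Byte 2: 0x97 = 10010111 (10xxxxxx ✓), payload 010111.
Concatenate: 01110010111 = 0x397 (11 bits → U+0397).

U+0397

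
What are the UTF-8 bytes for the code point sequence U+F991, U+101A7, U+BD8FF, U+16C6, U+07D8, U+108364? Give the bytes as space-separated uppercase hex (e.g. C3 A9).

EF A6 91 F0 90 86 A7 F2 BD A3 BF E1 9B 86 DF 98 F4 88 8D A4

U+F991: 3-byte form → EF A6 91.
U+101A7: 4-byte form → F0 90 86 A7.
U+BD8FF: 4-byte form → F2 BD A3 BF.
U+16C6: 3-byte form → E1 9B 86.
U+07D8: 2-byte form → DF 98.
U+108364: 4-byte form → F4 88 8D A4.
Concatenated (20 bytes): EF A6 91 F0 90 86 A7 F2 BD A3 BF E1 9B 86 DF 98 F4 88 8D A4.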